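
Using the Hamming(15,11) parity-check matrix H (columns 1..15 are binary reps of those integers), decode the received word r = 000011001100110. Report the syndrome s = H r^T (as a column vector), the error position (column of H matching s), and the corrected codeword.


s = (0, 0, 1, 1)^T, error position = 3, corrected codeword c = 001011001100110

Compute s = H r^T mod 2 one row at a time:
  s_1 = 0 + 1 + 1 + 0 + 0 + 1 + 1 + 0 = 4 ≡ 0 (mod 2).
  s_2 = 0 + 1 + 1 + 0 + 0 + 1 + 1 + 0 = 4 ≡ 0 (mod 2).
  s_3 = 0 + 0 + 1 + 0 + 1 + 0 + 1 + 0 = 3 ≡ 1 (mod 2).
  s_4 = 0 + 0 + 1 + 0 + 1 + 0 + 1 + 0 = 3 ≡ 1 (mod 2).
s = (0, 0, 1, 1)^T — this equals column 3 of H (binary 0011), so error is at position 3.
Correct: flip bit 3 of r = 000011001100110 to get c = 001011001100110.


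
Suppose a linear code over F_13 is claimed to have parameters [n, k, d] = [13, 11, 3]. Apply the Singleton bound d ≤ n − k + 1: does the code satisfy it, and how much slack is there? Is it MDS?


Singleton RHS = n − k + 1 = 3, slack = 0, bound satisfied, MDS.

Singleton bound: d ≤ n − k + 1.
Here n = 13, k = 11, so n − k + 1 = 3.
Given d = 3, check d ≤ 3: YES.
Slack = (n − k + 1) − d = 0.
The code is MDS (slack = 0).
Description: the claimed parameters are [13, 11, 3]_13; such a code would be MDS (meets Singleton bound).


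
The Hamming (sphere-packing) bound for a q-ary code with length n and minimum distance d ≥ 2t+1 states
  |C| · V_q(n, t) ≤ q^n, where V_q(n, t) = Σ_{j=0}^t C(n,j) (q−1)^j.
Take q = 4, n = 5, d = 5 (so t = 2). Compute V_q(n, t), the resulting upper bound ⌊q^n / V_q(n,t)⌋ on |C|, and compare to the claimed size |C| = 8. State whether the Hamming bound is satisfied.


V_q(n, t) = 106, q^n = 1024, Hamming bound = 9, |C| = 8 ≤ bound (satisfied).

Step 1: Compute V_q(n, t) = Σ_{j=0}^2 C(n, j) (q−1)^j.
  j = 0: C(5,0)·(3)^0 = 1·1 = 1.
  j = 1: C(5,1)·(3)^1 = 5·3 = 15.
  j = 2: C(5,2)·(3)^2 = 10·9 = 90.
  V_q(n, t) = 1 + 15 + 90 = 106.
Step 2: q^n = 4^5 = 1024.
Step 3: Hamming bound ⌊q^n / V_q(n,t)⌋ = ⌊1024/106⌋ = 9.
Step 4: Compare |C| = 8 to 9: satisfied.
The claimed |C| lies below the Hamming bound.


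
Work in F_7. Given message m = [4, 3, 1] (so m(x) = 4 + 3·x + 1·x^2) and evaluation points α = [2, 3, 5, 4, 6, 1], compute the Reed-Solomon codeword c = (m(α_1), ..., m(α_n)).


c = [0, 1, 2, 4, 2, 1]

Message polynomial: m(x) = 4 + 3·x + 1·x^2 (mod 7).
For each evaluation point α_i, compute m(α_i) mod 7:
  α_1 = 2: Horner steps 1 → 5 → 0, so m(2) = 0.
  α_2 = 3: Horner steps 1 → 6 → 1, so m(3) = 1.
  α_3 = 5: Horner steps 1 → 1 → 2, so m(5) = 2.
  α_4 = 4: Horner steps 1 → 0 → 4, so m(4) = 4.
  α_5 = 6: Horner steps 1 → 2 → 2, so m(6) = 2.
  α_6 = 1: Horner steps 1 → 4 → 1, so m(1) = 1.
Codeword c = [0, 1, 2, 4, 2, 1] ∈ F_7^6.


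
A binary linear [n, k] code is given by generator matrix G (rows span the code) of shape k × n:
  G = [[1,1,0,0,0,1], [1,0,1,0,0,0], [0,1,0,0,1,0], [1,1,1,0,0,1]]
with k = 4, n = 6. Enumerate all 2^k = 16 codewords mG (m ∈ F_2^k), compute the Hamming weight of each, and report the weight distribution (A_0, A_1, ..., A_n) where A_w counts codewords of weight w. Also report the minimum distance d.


Weight distribution: A_0 = 1, A_1 = 2, A_2 = 4, A_3 = 6, A_4 = 3. Minimum distance d = 1.

Enumerate all 2^4 = 16 messages m ∈ F_2^4.
For each, compute codeword c = mG in F_2^6, then tally its weight.
  m = 0000 → c = 000000, weight = 0.
  m = 1000 → c = 110001, weight = 3.
  m = 0100 → c = 101000, weight = 2.
  m = 1100 → c = 011001, weight = 3.
  m = 0010 → c = 010010, weight = 2.
  m = 1010 → c = 100011, weight = 3.
  m = 0110 → c = 111010, weight = 4.
  m = 1110 → c = 001011, weight = 3.
  m = 0001 → c = 111001, weight = 4.
  m = 1001 → c = 001000, weight = 1.
  m = 0101 → c = 010001, weight = 2.
  m = 1101 → c = 100000, weight = 1.
  m = 0011 → c = 101011, weight = 4.
  m = 1011 → c = 011010, weight = 3.
  m = 0111 → c = 000011, weight = 2.
  m = 1111 → c = 110010, weight = 3.
Tally weights:
  weight 0: 1 codewords.
  weight 1: 2 codewords.
  weight 2: 4 codewords.
  weight 3: 6 codewords.
  weight 4: 3 codewords.
Minimum distance d = smallest w > 0 with A_w > 0 = 1.
Sanity: Σ A_w = 16 = 2^4 = 16 ✓.


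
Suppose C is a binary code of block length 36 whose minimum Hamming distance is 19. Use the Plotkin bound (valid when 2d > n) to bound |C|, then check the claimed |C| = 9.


Plotkin bound M ≤ 18; given |C| = 9 ≤ bound (satisfied).

Check applicability: 2d = 38, n = 36.
2d − n = 2 > 0, so Plotkin applies.
Compute d/(2d−n) = 19/2 ≈ 9.5000.
⌊d/(2d−n)⌋ = 9.
Plotkin bound: M ≤ 2·9 = 18.
Given |C| = 9, check: satisfied.
This |C| is below the Plotkin bound.


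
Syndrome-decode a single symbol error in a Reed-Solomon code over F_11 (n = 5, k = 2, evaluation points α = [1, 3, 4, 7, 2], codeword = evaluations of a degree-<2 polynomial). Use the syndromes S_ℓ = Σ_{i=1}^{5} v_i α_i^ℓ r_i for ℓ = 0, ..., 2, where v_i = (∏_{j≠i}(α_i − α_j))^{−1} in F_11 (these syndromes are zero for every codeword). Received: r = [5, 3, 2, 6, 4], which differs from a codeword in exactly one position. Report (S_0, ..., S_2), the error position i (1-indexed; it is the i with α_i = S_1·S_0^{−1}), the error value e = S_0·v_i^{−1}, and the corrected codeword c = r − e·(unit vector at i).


S = (5, 2, 3), error at position 4, error magnitude e = 7, c = [5, 3, 2, 10, 4].

Step 1: column multipliers v_i = (∏_{j≠i}(α_i − α_j))^{−1} mod 11.
  i = 1 (α = 1): (1−3)(1−4)(1−7)(1−2) = (−2)·(−3)·(−6)·(−1) = 36 ≡ 3, so v_1 = 3^{−1} = 4 (mod 11).
  i = 2 (α = 3): (3−1)(3−4)(3−7)(3−2) = 2·(−1)·(−4)·1 = 8 ≡ 8, so v_2 = 8^{−1} = 7 (mod 11).
  i = 3 (α = 4): (4−1)(4−3)(4−7)(4−2) = 3·1·(−3)·2 = −18 ≡ 4, so v_3 = 4^{−1} = 3 (mod 11).
  i = 4 (α = 7): (7−1)(7−3)(7−4)(7−2) = 6·4·3·5 = 360 ≡ 8, so v_4 = 8^{−1} = 7 (mod 11).
  i = 5 (α = 2): (2−1)(2−3)(2−4)(2−7) = 1·(−1)·(−2)·(−5) = −10 ≡ 1, so v_5 = 1^{−1} = 1 (mod 11).
  v = [4, 7, 3, 7, 1].
Step 2: syndromes of r = [5, 3, 2, 6, 4] (all sums mod 11).
  S_0 = Σ v_i r_i = 4·5 + 7·3 + 3·2 + 7·6 + 1·4 = 93 ≡ 5.
  S_1 = Σ v_i α_i r_i = 4·1·5 + 7·3·3 + 3·4·2 + 7·7·6 + 1·2·4 = 409 ≡ 2.
  α_i^2 mod 11 = [1, 9, 5, 5, 4].
  S_2 = Σ v_i α_i^2 r_i = 4·1·5 + 7·9·3 + 3·5·2 + 7·5·6 + 1·4·4 = 465 ≡ 3.
  S = (5, 2, 3) ≠ 0, so r is not a codeword (an error is present).
Step 3: locate the error. For a single error e at position i, S_ℓ = v_i·e·α_i^ℓ, so α_err = S_1/S_0.
  S_0^{−1} = 5^{−1} = 9 (mod 11), so α_err = 2·9 = 18 ≡ 7 = α_4. Error position i = 4.
  Consistency check: S_2/S_1 = 3·6 = 18 ≡ 7 = α_err ✓ (single-error assumption holds).
Step 4: error magnitude e = S_0/v_4 = S_0·∏_{j≠4}(α_4 − α_j) = 5·8 = 40 ≡ 7 (mod 11).
Step 5: correct position 4: c_4 = r_4 − e = 6 − 7 ≡ 10 (mod 11). Hence c = [5, 3, 2, 10, 4].
  Check: interpolating c through the α_i gives m(x) = 6 + 10·x (degree < 2) with m(α_i) = c_i for every i, so c is indeed a codeword.


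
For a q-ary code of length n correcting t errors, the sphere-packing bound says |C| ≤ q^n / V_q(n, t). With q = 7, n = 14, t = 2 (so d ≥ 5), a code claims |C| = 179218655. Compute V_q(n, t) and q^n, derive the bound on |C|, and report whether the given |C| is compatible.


V_q(n, t) = 3361, q^n = 678223072849, Hamming bound = 201792047, |C| = 179218655 ≤ bound (satisfied).

Step 1: Compute V_q(n, t) = Σ_{j=0}^2 C(n, j) (q−1)^j.
  j = 0: C(14,0)·(6)^0 = 1·1 = 1.
  j = 1: C(14,1)·(6)^1 = 14·6 = 84.
  j = 2: C(14,2)·(6)^2 = 91·36 = 3276.
  V_q(n, t) = 1 + 84 + 3276 = 3361.
Step 2: q^n = 7^14 = 678223072849.
Step 3: Hamming bound ⌊q^n / V_q(n,t)⌋ = ⌊678223072849/3361⌋ = 201792047.
Step 4: Compare |C| = 179218655 to 201792047: satisfied.
The claimed |C| lies below the Hamming bound.


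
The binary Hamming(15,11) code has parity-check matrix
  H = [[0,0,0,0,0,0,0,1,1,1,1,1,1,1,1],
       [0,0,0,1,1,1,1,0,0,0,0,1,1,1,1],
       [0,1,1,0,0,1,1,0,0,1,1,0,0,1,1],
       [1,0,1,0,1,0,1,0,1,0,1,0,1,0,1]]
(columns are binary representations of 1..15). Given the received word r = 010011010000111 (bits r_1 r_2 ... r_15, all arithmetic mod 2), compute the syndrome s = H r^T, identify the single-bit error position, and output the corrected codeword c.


s = (0, 1, 0, 1)^T, error position = 5, corrected codeword c = 010001010000111

Compute s = H r^T mod 2 one row at a time:
  s_1 = 1 + 0 + 0 + 0 + 0 + 1 + 1 + 1 = 4 ≡ 0 (mod 2).
  s_2 = 0 + 1 + 1 + 0 + 0 + 1 + 1 + 1 = 5 ≡ 1 (mod 2).
  s_3 = 1 + 0 + 1 + 0 + 0 + 0 + 1 + 1 = 4 ≡ 0 (mod 2).
  s_4 = 0 + 0 + 1 + 0 + 0 + 0 + 1 + 1 = 3 ≡ 1 (mod 2).
s = (0, 1, 0, 1)^T — this equals column 5 of H (binary 0101), so error is at position 5.
Correct: flip bit 5 of r = 010011010000111 to get c = 010001010000111.


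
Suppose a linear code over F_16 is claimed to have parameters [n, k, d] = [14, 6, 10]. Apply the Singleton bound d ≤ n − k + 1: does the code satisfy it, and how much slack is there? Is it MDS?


Singleton RHS = n − k + 1 = 9, slack = -1, bound violated (no such code; not MDS).

Singleton bound: d ≤ n − k + 1.
Here n = 14, k = 6, so n − k + 1 = 9.
Given d = 10, check d ≤ 9: NO.
Slack = (n − k + 1) − d = -1.
The slack is negative: d = 10 exceeds n − k + 1 = 9 by 1, so the Singleton bound is violated and no linear [14, 6, 10]_16 code can exist. In particular it is not MDS (MDS requires d = n − k + 1 exactly).
Description: the claimed parameters are [14, 6, 10]_16; such a code would be impossible (violates the Singleton bound).


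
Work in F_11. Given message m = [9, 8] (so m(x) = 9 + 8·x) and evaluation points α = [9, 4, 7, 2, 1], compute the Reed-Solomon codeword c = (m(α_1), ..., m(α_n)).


c = [4, 8, 10, 3, 6]

Message polynomial: m(x) = 9 + 8·x (mod 11).
For each evaluation point α_i, compute m(α_i) mod 11:
  α_1 = 9: Horner steps 8 → 4, so m(9) = 4.
  α_2 = 4: Horner steps 8 → 8, so m(4) = 8.
  α_3 = 7: Horner steps 8 → 10, so m(7) = 10.
  α_4 = 2: Horner steps 8 → 3, so m(2) = 3.
  α_5 = 1: Horner steps 8 → 6, so m(1) = 6.
Codeword c = [4, 8, 10, 3, 6] ∈ F_11^5.


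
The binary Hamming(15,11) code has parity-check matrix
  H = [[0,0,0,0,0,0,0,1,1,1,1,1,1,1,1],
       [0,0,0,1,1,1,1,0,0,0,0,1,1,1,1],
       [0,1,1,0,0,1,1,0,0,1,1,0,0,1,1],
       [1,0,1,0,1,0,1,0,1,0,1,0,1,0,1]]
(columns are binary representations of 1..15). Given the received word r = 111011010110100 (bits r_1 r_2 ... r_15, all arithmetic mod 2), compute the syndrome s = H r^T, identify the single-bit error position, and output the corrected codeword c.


s = (0, 1, 1, 1)^T, error position = 7, corrected codeword c = 111011110110100

Compute s = H r^T mod 2 one row at a time:
  s_1 = 1 + 0 + 1 + 1 + 0 + 1 + 0 + 0 = 4 ≡ 0 (mod 2).
  s_2 = 0 + 1 + 1 + 0 + 0 + 1 + 0 + 0 = 3 ≡ 1 (mod 2).
  s_3 = 1 + 1 + 1 + 0 + 1 + 1 + 0 + 0 = 5 ≡ 1 (mod 2).
  s_4 = 1 + 1 + 1 + 0 + 0 + 1 + 1 + 0 = 5 ≡ 1 (mod 2).
s = (0, 1, 1, 1)^T — this equals column 7 of H (binary 0111), so error is at position 7.
Correct: flip bit 7 of r = 111011010110100 to get c = 111011110110100.


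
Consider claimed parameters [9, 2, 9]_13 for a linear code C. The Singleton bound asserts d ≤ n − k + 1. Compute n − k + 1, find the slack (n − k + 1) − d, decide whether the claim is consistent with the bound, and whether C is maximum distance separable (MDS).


Singleton RHS = n − k + 1 = 8, slack = -1, bound violated (no such code; not MDS).

Singleton bound: d ≤ n − k + 1.
Here n = 9, k = 2, so n − k + 1 = 8.
Given d = 9, check d ≤ 8: NO.
Slack = (n − k + 1) − d = -1.
The slack is negative: d = 9 exceeds n − k + 1 = 8 by 1, so the Singleton bound is violated and no linear [9, 2, 9]_13 code can exist. In particular it is not MDS (MDS requires d = n − k + 1 exactly).
Description: the claimed parameters are [9, 2, 9]_13; such a code would be impossible (violates the Singleton bound).


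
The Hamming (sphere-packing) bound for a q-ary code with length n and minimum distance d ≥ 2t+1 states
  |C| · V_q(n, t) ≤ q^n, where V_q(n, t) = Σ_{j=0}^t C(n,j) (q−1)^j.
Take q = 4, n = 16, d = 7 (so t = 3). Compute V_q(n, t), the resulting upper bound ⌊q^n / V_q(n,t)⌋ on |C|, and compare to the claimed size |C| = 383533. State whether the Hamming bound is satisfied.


V_q(n, t) = 16249, q^n = 4294967296, Hamming bound = 264321, |C| = 383533 > bound (violated).

Step 1: Compute V_q(n, t) = Σ_{j=0}^3 C(n, j) (q−1)^j.
  j = 0: C(16,0)·(3)^0 = 1·1 = 1.
  j = 1: C(16,1)·(3)^1 = 16·3 = 48.
  j = 2: C(16,2)·(3)^2 = 120·9 = 1080.
  j = 3: C(16,3)·(3)^3 = 560·27 = 15120.
  V_q(n, t) = 1 + 48 + 1080 + 15120 = 16249.
Step 2: q^n = 4^16 = 4294967296.
Step 3: Hamming bound ⌊q^n / V_q(n,t)⌋ = ⌊4294967296/16249⌋ = 264321.
Step 4: Compare |C| = 383533 to 264321: violated.
The claimed |C| lies above the Hamming bound, so no 4-ary code of length 16 with d ≥ 7 can have 383533 codewords.


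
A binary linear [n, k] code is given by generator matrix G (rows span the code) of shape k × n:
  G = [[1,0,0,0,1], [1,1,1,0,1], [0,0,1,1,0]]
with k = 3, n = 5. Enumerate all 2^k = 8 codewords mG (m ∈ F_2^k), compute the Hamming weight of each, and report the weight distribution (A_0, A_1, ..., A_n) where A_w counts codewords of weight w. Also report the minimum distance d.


Weight distribution: A_0 = 1, A_2 = 4, A_4 = 3. Minimum distance d = 2.

Enumerate all 2^3 = 8 messages m ∈ F_2^3.
For each, compute codeword c = mG in F_2^5, then tally its weight.
  m = 000 → c = 00000, weight = 0.
  m = 100 → c = 10001, weight = 2.
  m = 010 → c = 11101, weight = 4.
  m = 110 → c = 01100, weight = 2.
  m = 001 → c = 00110, weight = 2.
  m = 101 → c = 10111, weight = 4.
  m = 011 → c = 11011, weight = 4.
  m = 111 → c = 01010, weight = 2.
Tally weights:
  weight 0: 1 codewords.
  weight 2: 4 codewords.
  weight 4: 3 codewords.
Minimum distance d = smallest w > 0 with A_w > 0 = 2.
Sanity: Σ A_w = 8 = 2^3 = 8 ✓.


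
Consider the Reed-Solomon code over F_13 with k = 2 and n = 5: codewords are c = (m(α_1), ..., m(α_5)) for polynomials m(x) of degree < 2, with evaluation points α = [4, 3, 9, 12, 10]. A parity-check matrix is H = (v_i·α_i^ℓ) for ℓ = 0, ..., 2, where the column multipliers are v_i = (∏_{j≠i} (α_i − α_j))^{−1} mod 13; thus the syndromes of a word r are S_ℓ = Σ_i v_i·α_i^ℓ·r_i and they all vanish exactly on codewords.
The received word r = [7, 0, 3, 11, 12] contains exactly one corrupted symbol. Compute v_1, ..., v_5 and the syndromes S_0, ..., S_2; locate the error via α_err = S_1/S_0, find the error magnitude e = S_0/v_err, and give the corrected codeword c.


S = (4, 1, 10), error at position 5, error magnitude e = 2, c = [7, 0, 3, 11, 10].

Step 1: column multipliers v_i = (∏_{j≠i}(α_i − α_j))^{−1} mod 13.
  i = 1 (α = 4): (4−3)(4−9)(4−12)(4−10) = 1·(−5)·(−8)·(−6) = −240 ≡ 7, so v_1 = 7^{−1} = 2 (mod 13).
  i = 2 (α = 3): (3−4)(3−9)(3−12)(3−10) = (−1)·(−6)·(−9)·(−7) = 378 ≡ 1, so v_2 = 1^{−1} = 1 (mod 13).
  i = 3 (α = 9): (9−4)(9−3)(9−12)(9−10) = 5·6·(−3)·(−1) = 90 ≡ 12, so v_3 = 12^{−1} = 12 (mod 13).
  i = 4 (α = 12): (12−4)(12−3)(12−9)(12−10) = 8·9·3·2 = 432 ≡ 3, so v_4 = 3^{−1} = 9 (mod 13).
  i = 5 (α = 10): (10−4)(10−3)(10−9)(10−12) = 6·7·1·(−2) = −84 ≡ 7, so v_5 = 7^{−1} = 2 (mod 13).
  v = [2, 1, 12, 9, 2].
Step 2: syndromes of r = [7, 0, 3, 11, 12] (all sums mod 13).
  S_0 = Σ v_i r_i = 2·7 + 1·0 + 12·3 + 9·11 + 2·12 = 173 ≡ 4.
  S_1 = Σ v_i α_i r_i = 2·4·7 + 1·3·0 + 12·9·3 + 9·12·11 + 2·10·12 = 1808 ≡ 1.
  α_i^2 mod 13 = [3, 9, 3, 1, 9].
  S_2 = Σ v_i α_i^2 r_i = 2·3·7 + 1·9·0 + 12·3·3 + 9·1·11 + 2·9·12 = 465 ≡ 10.
  S = (4, 1, 10) ≠ 0, so r is not a codeword (an error is present).
Step 3: locate the error. For a single error e at position i, S_ℓ = v_i·e·α_i^ℓ, so α_err = S_1/S_0.
  S_0^{−1} = 4^{−1} = 10 (mod 13), so α_err = 1·10 = 10 ≡ 10 = α_5. Error position i = 5.
  Consistency check: S_2/S_1 = 10·1 = 10 ≡ 10 = α_err ✓ (single-error assumption holds).
Step 4: error magnitude e = S_0/v_5 = S_0·∏_{j≠5}(α_5 − α_j) = 4·7 = 28 ≡ 2 (mod 13).
Step 5: correct position 5: c_5 = r_5 − e = 12 − 2 ≡ 10 (mod 13). Hence c = [7, 0, 3, 11, 10].
  Check: interpolating c through the α_i gives m(x) = 5 + 7·x (degree < 2) with m(α_i) = c_i for every i, so c is indeed a codeword.


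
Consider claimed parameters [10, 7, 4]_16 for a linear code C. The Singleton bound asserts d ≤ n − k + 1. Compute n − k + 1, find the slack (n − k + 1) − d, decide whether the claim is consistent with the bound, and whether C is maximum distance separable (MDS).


Singleton RHS = n − k + 1 = 4, slack = 0, bound satisfied, MDS.

Singleton bound: d ≤ n − k + 1.
Here n = 10, k = 7, so n − k + 1 = 4.
Given d = 4, check d ≤ 4: YES.
Slack = (n − k + 1) − d = 0.
The code is MDS (slack = 0).
Description: the claimed parameters are [10, 7, 4]_16; such a code would be MDS (meets Singleton bound).


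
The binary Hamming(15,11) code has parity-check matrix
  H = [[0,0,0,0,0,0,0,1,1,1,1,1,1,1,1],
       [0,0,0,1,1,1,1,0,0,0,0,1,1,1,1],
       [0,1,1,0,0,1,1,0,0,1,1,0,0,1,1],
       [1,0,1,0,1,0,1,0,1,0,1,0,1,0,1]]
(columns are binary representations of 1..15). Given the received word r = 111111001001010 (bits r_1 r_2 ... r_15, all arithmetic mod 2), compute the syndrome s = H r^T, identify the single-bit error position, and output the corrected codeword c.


s = (1, 1, 0, 0)^T, error position = 12, corrected codeword c = 111111001000010

Compute s = H r^T mod 2 one row at a time:
  s_1 = 0 + 1 + 0 + 0 + 1 + 0 + 1 + 0 = 3 ≡ 1 (mod 2).
  s_2 = 1 + 1 + 1 + 0 + 1 + 0 + 1 + 0 = 5 ≡ 1 (mod 2).
  s_3 = 1 + 1 + 1 + 0 + 0 + 0 + 1 + 0 = 4 ≡ 0 (mod 2).
  s_4 = 1 + 1 + 1 + 0 + 1 + 0 + 0 + 0 = 4 ≡ 0 (mod 2).
s = (1, 1, 0, 0)^T — this equals column 12 of H (binary 1100), so error is at position 12.
Correct: flip bit 12 of r = 111111001001010 to get c = 111111001000010.


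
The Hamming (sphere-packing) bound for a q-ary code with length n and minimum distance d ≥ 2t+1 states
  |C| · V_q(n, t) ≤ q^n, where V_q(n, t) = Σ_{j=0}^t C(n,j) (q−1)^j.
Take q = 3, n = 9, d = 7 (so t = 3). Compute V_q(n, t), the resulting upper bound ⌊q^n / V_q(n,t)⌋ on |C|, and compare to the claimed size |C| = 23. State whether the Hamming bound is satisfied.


V_q(n, t) = 835, q^n = 19683, Hamming bound = 23, |C| = 23 ≤ bound (satisfied).

Step 1: Compute V_q(n, t) = Σ_{j=0}^3 C(n, j) (q−1)^j.
  j = 0: C(9,0)·(2)^0 = 1·1 = 1.
  j = 1: C(9,1)·(2)^1 = 9·2 = 18.
  j = 2: C(9,2)·(2)^2 = 36·4 = 144.
  j = 3: C(9,3)·(2)^3 = 84·8 = 672.
  V_q(n, t) = 1 + 18 + 144 + 672 = 835.
Step 2: q^n = 3^9 = 19683.
Step 3: Hamming bound ⌊q^n / V_q(n,t)⌋ = ⌊19683/835⌋ = 23.
Step 4: Compare |C| = 23 to 23: satisfied.
The claimed |C| lies at the Hamming bound (tight).


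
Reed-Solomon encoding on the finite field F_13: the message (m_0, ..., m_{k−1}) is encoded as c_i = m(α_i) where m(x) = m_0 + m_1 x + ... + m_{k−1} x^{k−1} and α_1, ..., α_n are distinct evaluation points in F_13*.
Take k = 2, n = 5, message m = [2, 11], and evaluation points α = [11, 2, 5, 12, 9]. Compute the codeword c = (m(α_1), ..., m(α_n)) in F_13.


c = [6, 11, 5, 4, 10]

Message polynomial: m(x) = 2 + 11·x (mod 13).
For each evaluation point α_i, compute m(α_i) mod 13:
  α_1 = 11: Horner steps 11 → 6, so m(11) = 6.
  α_2 = 2: Horner steps 11 → 11, so m(2) = 11.
  α_3 = 5: Horner steps 11 → 5, so m(5) = 5.
  α_4 = 12: Horner steps 11 → 4, so m(12) = 4.
  α_5 = 9: Horner steps 11 → 10, so m(9) = 10.
Codeword c = [6, 11, 5, 4, 10] ∈ F_13^5.


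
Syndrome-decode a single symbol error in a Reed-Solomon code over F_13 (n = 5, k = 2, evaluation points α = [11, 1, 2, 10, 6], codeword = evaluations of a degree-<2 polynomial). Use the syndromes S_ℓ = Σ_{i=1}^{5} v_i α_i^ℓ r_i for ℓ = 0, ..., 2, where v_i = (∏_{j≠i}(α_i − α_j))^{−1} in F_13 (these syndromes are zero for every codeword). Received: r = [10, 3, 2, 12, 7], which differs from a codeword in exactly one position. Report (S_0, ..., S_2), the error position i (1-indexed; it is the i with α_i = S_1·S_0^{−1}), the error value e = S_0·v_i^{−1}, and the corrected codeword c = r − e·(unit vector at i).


S = (8, 8, 8), error at position 2, error magnitude e = 12, c = [10, 4, 2, 12, 7].

Step 1: column multipliers v_i = (∏_{j≠i}(α_i − α_j))^{−1} mod 13.
  i = 1 (α = 11): (11−1)(11−2)(11−10)(11−6) = 10·9·1·5 = 450 ≡ 8, so v_1 = 8^{−1} = 5 (mod 13).
  i = 2 (α = 1): (1−11)(1−2)(1−10)(1−6) = (−10)·(−1)·(−9)·(−5) = 450 ≡ 8, so v_2 = 8^{−1} = 5 (mod 13).
  i = 3 (α = 2): (2−11)(2−1)(2−10)(2−6) = (−9)·1·(−8)·(−4) = −288 ≡ 11, so v_3 = 11^{−1} = 6 (mod 13).
  i = 4 (α = 10): (10−11)(10−1)(10−2)(10−6) = (−1)·9·8·4 = −288 ≡ 11, so v_4 = 11^{−1} = 6 (mod 13).
  i = 5 (α = 6): (6−11)(6−1)(6−2)(6−10) = (−5)·5·4·(−4) = 400 ≡ 10, so v_5 = 10^{−1} = 4 (mod 13).
  v = [5, 5, 6, 6, 4].
Step 2: syndromes of r = [10, 3, 2, 12, 7] (all sums mod 13).
  S_0 = Σ v_i r_i = 5·10 + 5·3 + 6·2 + 6·12 + 4·7 = 177 ≡ 8.
  S_1 = Σ v_i α_i r_i = 5·11·10 + 5·1·3 + 6·2·2 + 6·10·12 + 4·6·7 = 1477 ≡ 8.
  α_i^2 mod 13 = [4, 1, 4, 9, 10].
  S_2 = Σ v_i α_i^2 r_i = 5·4·10 + 5·1·3 + 6·4·2 + 6·9·12 + 4·10·7 = 1191 ≡ 8.
  S = (8, 8, 8) ≠ 0, so r is not a codeword (an error is present).
Step 3: locate the error. For a single error e at position i, S_ℓ = v_i·e·α_i^ℓ, so α_err = S_1/S_0.
  S_0^{−1} = 8^{−1} = 5 (mod 13), so α_err = 8·5 = 40 ≡ 1 = α_2. Error position i = 2.
  Consistency check: S_2/S_1 = 8·5 = 40 ≡ 1 = α_err ✓ (single-error assumption holds).
Step 4: error magnitude e = S_0/v_2 = S_0·∏_{j≠2}(α_2 − α_j) = 8·8 = 64 ≡ 12 (mod 13).
Step 5: correct position 2: c_2 = r_2 − e = 3 − 12 ≡ 4 (mod 13). Hence c = [10, 4, 2, 12, 7].
  Check: interpolating c through the α_i gives m(x) = 6 + 11·x (degree < 2) with m(α_i) = c_i for every i, so c is indeed a codeword.


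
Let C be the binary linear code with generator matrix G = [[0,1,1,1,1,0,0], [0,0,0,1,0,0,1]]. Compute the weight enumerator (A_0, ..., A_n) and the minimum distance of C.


Weight distribution: A_0 = 1, A_2 = 1, A_4 = 2. Minimum distance d = 2.

Enumerate all 2^2 = 4 messages m ∈ F_2^2.
For each, compute codeword c = mG in F_2^7, then tally its weight.
  m = 00 → c = 0000000, weight = 0.
  m = 10 → c = 0111100, weight = 4.
  m = 01 → c = 0001001, weight = 2.
  m = 11 → c = 0110101, weight = 4.
Tally weights:
  weight 0: 1 codewords.
  weight 2: 1 codewords.
  weight 4: 2 codewords.
Minimum distance d = smallest w > 0 with A_w > 0 = 2.
Sanity: Σ A_w = 4 = 2^2 = 4 ✓.


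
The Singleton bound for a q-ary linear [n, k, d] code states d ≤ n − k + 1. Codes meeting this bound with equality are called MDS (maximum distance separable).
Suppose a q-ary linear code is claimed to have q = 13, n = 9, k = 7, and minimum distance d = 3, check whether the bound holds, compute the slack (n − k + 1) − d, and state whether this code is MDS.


Singleton RHS = n − k + 1 = 3, slack = 0, bound satisfied, MDS.

Singleton bound: d ≤ n − k + 1.
Here n = 9, k = 7, so n − k + 1 = 3.
Given d = 3, check d ≤ 3: YES.
Slack = (n − k + 1) − d = 0.
The code is MDS (slack = 0).
Description: the claimed parameters are [9, 7, 3]_13; such a code would be MDS (meets Singleton bound).


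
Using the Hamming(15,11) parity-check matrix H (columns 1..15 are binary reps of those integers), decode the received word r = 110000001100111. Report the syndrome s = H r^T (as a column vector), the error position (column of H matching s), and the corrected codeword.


s = (1, 1, 0, 0)^T, error position = 12, corrected codeword c = 110000001101111

Compute s = H r^T mod 2 one row at a time:
  s_1 = 0 + 1 + 1 + 0 + 0 + 1 + 1 + 1 = 5 ≡ 1 (mod 2).
  s_2 = 0 + 0 + 0 + 0 + 0 + 1 + 1 + 1 = 3 ≡ 1 (mod 2).
  s_3 = 1 + 0 + 0 + 0 + 1 + 0 + 1 + 1 = 4 ≡ 0 (mod 2).
  s_4 = 1 + 0 + 0 + 0 + 1 + 0 + 1 + 1 = 4 ≡ 0 (mod 2).
s = (1, 1, 0, 0)^T — this equals column 12 of H (binary 1100), so error is at position 12.
Correct: flip bit 12 of r = 110000001100111 to get c = 110000001101111.


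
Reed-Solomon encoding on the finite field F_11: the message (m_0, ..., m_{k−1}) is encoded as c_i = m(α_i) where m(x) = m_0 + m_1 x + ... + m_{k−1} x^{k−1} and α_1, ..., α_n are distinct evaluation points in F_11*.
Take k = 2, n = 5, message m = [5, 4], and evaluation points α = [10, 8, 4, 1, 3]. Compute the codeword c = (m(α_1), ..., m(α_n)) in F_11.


c = [1, 4, 10, 9, 6]

Message polynomial: m(x) = 5 + 4·x (mod 11).
For each evaluation point α_i, compute m(α_i) mod 11:
  α_1 = 10: Horner steps 4 → 1, so m(10) = 1.
  α_2 = 8: Horner steps 4 → 4, so m(8) = 4.
  α_3 = 4: Horner steps 4 → 10, so m(4) = 10.
  α_4 = 1: Horner steps 4 → 9, so m(1) = 9.
  α_5 = 3: Horner steps 4 → 6, so m(3) = 6.
Codeword c = [1, 4, 10, 9, 6] ∈ F_11^5.


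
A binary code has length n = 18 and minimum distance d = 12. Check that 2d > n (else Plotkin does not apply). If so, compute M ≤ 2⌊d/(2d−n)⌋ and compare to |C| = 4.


Plotkin bound M ≤ 4; given |C| = 4 ≤ bound (satisfied).

Check applicability: 2d = 24, n = 18.
2d − n = 6 > 0, so Plotkin applies.
Compute d/(2d−n) = 12/6 ≈ 2.0000.
⌊d/(2d−n)⌋ = 2.
Plotkin bound: M ≤ 2·2 = 4.
Given |C| = 4, check: satisfied.
This |C| is at the Plotkin bound.


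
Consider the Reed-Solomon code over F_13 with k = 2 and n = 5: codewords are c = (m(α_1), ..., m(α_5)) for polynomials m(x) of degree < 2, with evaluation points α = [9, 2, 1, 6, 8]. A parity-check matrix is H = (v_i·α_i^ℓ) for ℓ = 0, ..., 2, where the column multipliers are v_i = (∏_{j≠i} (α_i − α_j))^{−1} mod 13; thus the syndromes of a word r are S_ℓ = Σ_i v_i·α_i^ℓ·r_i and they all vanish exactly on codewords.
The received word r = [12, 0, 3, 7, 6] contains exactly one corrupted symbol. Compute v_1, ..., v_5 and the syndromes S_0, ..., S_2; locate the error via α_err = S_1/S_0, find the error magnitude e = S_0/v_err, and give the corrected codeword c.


S = (4, 8, 3), error at position 2, error magnitude e = 4, c = [12, 9, 3, 7, 6].

Step 1: column multipliers v_i = (∏_{j≠i}(α_i − α_j))^{−1} mod 13.
  i = 1 (α = 9): (9−2)(9−1)(9−6)(9−8) = 7·8·3·1 = 168 ≡ 12, so v_1 = 12^{−1} = 12 (mod 13).
  i = 2 (α = 2): (2−9)(2−1)(2−6)(2−8) = (−7)·1·(−4)·(−6) = −168 ≡ 1, so v_2 = 1^{−1} = 1 (mod 13).
  i = 3 (α = 1): (1−9)(1−2)(1−6)(1−8) = (−8)·(−1)·(−5)·(−7) = 280 ≡ 7, so v_3 = 7^{−1} = 2 (mod 13).
  i = 4 (α = 6): (6−9)(6−2)(6−1)(6−8) = (−3)·4·5·(−2) = 120 ≡ 3, so v_4 = 3^{−1} = 9 (mod 13).
  i = 5 (α = 8): (8−9)(8−2)(8−1)(8−6) = (−1)·6·7·2 = −84 ≡ 7, so v_5 = 7^{−1} = 2 (mod 13).
  v = [12, 1, 2, 9, 2].
Step 2: syndromes of r = [12, 0, 3, 7, 6] (all sums mod 13).
  S_0 = Σ v_i r_i = 12·12 + 1·0 + 2·3 + 9·7 + 2·6 = 225 ≡ 4.
  S_1 = Σ v_i α_i r_i = 12·9·12 + 1·2·0 + 2·1·3 + 9·6·7 + 2·8·6 = 1776 ≡ 8.
  α_i^2 mod 13 = [3, 4, 1, 10, 12].
  S_2 = Σ v_i α_i^2 r_i = 12·3·12 + 1·4·0 + 2·1·3 + 9·10·7 + 2·12·6 = 1212 ≡ 3.
  S = (4, 8, 3) ≠ 0, so r is not a codeword (an error is present).
Step 3: locate the error. For a single error e at position i, S_ℓ = v_i·e·α_i^ℓ, so α_err = S_1/S_0.
  S_0^{−1} = 4^{−1} = 10 (mod 13), so α_err = 8·10 = 80 ≡ 2 = α_2. Error position i = 2.
  Consistency check: S_2/S_1 = 3·5 = 15 ≡ 2 = α_err ✓ (single-error assumption holds).
Step 4: error magnitude e = S_0/v_2 = S_0·∏_{j≠2}(α_2 − α_j) = 4·1 = 4 ≡ 4 (mod 13).
Step 5: correct position 2: c_2 = r_2 − e = 0 − 4 ≡ 9 (mod 13). Hence c = [12, 9, 3, 7, 6].
  Check: interpolating c through the α_i gives m(x) = 10 + 6·x (degree < 2) with m(α_i) = c_i for every i, so c is indeed a codeword.


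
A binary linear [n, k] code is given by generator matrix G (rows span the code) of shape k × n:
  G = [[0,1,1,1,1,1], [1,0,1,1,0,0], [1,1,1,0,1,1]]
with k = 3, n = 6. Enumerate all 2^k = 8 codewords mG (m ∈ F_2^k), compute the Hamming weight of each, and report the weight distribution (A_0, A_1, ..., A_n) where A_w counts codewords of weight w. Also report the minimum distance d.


Weight distribution: A_0 = 1, A_1 = 1, A_2 = 1, A_3 = 1, A_4 = 2, A_5 = 2. Minimum distance d = 1.

Enumerate all 2^3 = 8 messages m ∈ F_2^3.
For each, compute codeword c = mG in F_2^6, then tally its weight.
  m = 000 → c = 000000, weight = 0.
  m = 100 → c = 011111, weight = 5.
  m = 010 → c = 101100, weight = 3.
  m = 110 → c = 110011, weight = 4.
  m = 001 → c = 111011, weight = 5.
  m = 101 → c = 100100, weight = 2.
  m = 011 → c = 010111, weight = 4.
  m = 111 → c = 001000, weight = 1.
Tally weights:
  weight 0: 1 codewords.
  weight 1: 1 codewords.
  weight 2: 1 codewords.
  weight 3: 1 codewords.
  weight 4: 2 codewords.
  weight 5: 2 codewords.
Minimum distance d = smallest w > 0 with A_w > 0 = 1.
Sanity: Σ A_w = 8 = 2^3 = 8 ✓.


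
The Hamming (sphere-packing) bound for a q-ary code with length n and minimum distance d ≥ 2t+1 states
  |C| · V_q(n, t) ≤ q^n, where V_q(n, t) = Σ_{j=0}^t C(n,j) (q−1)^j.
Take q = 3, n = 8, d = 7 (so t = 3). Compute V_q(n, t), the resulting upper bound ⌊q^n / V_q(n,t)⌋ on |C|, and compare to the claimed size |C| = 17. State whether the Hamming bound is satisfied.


V_q(n, t) = 577, q^n = 6561, Hamming bound = 11, |C| = 17 > bound (violated).

Step 1: Compute V_q(n, t) = Σ_{j=0}^3 C(n, j) (q−1)^j.
  j = 0: C(8,0)·(2)^0 = 1·1 = 1.
  j = 1: C(8,1)·(2)^1 = 8·2 = 16.
  j = 2: C(8,2)·(2)^2 = 28·4 = 112.
  j = 3: C(8,3)·(2)^3 = 56·8 = 448.
  V_q(n, t) = 1 + 16 + 112 + 448 = 577.
Step 2: q^n = 3^8 = 6561.
Step 3: Hamming bound ⌊q^n / V_q(n,t)⌋ = ⌊6561/577⌋ = 11.
Step 4: Compare |C| = 17 to 11: violated.
The claimed |C| lies above the Hamming bound, so no 3-ary code of length 8 with d ≥ 7 can have 17 codewords.


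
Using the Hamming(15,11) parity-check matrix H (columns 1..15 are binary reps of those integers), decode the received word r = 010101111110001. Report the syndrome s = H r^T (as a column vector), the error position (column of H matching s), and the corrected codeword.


s = (1, 0, 0, 0)^T, error position = 8, corrected codeword c = 010101101110001

Compute s = H r^T mod 2 one row at a time:
  s_1 = 1 + 1 + 1 + 1 + 0 + 0 + 0 + 1 = 5 ≡ 1 (mod 2).
  s_2 = 1 + 0 + 1 + 1 + 0 + 0 + 0 + 1 = 4 ≡ 0 (mod 2).
  s_3 = 1 + 0 + 1 + 1 + 1 + 1 + 0 + 1 = 6 ≡ 0 (mod 2).
  s_4 = 0 + 0 + 0 + 1 + 1 + 1 + 0 + 1 = 4 ≡ 0 (mod 2).
s = (1, 0, 0, 0)^T — this equals column 8 of H (binary 1000), so error is at position 8.
Correct: flip bit 8 of r = 010101111110001 to get c = 010101101110001.


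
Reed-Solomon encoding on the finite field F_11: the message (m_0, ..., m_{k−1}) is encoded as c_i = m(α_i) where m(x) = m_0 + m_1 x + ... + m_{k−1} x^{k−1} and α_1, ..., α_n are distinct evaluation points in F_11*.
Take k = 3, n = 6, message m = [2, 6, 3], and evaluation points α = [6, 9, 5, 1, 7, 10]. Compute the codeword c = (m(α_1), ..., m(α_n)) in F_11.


c = [3, 2, 8, 0, 4, 10]

Message polynomial: m(x) = 2 + 6·x + 3·x^2 (mod 11).
For each evaluation point α_i, compute m(α_i) mod 11:
  α_1 = 6: Horner steps 3 → 2 → 3, so m(6) = 3.
  α_2 = 9: Horner steps 3 → 0 → 2, so m(9) = 2.
  α_3 = 5: Horner steps 3 → 10 → 8, so m(5) = 8.
  α_4 = 1: Horner steps 3 → 9 → 0, so m(1) = 0.
  α_5 = 7: Horner steps 3 → 5 → 4, so m(7) = 4.
  α_6 = 10: Horner steps 3 → 3 → 10, so m(10) = 10.
Codeword c = [3, 2, 8, 0, 4, 10] ∈ F_11^6.


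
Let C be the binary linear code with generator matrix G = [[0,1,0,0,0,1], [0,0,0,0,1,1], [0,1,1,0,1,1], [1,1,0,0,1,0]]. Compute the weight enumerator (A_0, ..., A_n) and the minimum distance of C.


Weight distribution: A_0 = 1, A_1 = 1, A_2 = 6, A_3 = 6, A_4 = 1, A_5 = 1. Minimum distance d = 1.

Enumerate all 2^4 = 16 messages m ∈ F_2^4.
For each, compute codeword c = mG in F_2^6, then tally its weight.
  m = 0000 → c = 000000, weight = 0.
  m = 1000 → c = 010001, weight = 2.
  m = 0100 → c = 000011, weight = 2.
  m = 1100 → c = 010010, weight = 2.
  m = 0010 → c = 011011, weight = 4.
  m = 1010 → c = 001010, weight = 2.
  m = 0110 → c = 011000, weight = 2.
  m = 1110 → c = 001001, weight = 2.
  m = 0001 → c = 110010, weight = 3.
  m = 1001 → c = 100011, weight = 3.
  m = 0101 → c = 110001, weight = 3.
  m = 1101 → c = 100000, weight = 1.
  m = 0011 → c = 101001, weight = 3.
  m = 1011 → c = 111000, weight = 3.
  m = 0111 → c = 101010, weight = 3.
  m = 1111 → c = 111011, weight = 5.
Tally weights:
  weight 0: 1 codewords.
  weight 1: 1 codewords.
  weight 2: 6 codewords.
  weight 3: 6 codewords.
  weight 4: 1 codewords.
  weight 5: 1 codewords.
Minimum distance d = smallest w > 0 with A_w > 0 = 1.
Sanity: Σ A_w = 16 = 2^4 = 16 ✓.


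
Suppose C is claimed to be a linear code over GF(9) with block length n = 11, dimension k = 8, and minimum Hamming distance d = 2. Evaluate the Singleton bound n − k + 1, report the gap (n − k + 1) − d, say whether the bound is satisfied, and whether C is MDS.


Singleton RHS = n − k + 1 = 4, slack = 2, bound satisfied, not MDS.

Singleton bound: d ≤ n − k + 1.
Here n = 11, k = 8, so n − k + 1 = 4.
Given d = 2, check d ≤ 4: YES.
Slack = (n − k + 1) − d = 2.
The code is NOT MDS (slack = 2 > 0).
Description: the claimed parameters are [11, 8, 2]_9; such a code would be non-MDS.


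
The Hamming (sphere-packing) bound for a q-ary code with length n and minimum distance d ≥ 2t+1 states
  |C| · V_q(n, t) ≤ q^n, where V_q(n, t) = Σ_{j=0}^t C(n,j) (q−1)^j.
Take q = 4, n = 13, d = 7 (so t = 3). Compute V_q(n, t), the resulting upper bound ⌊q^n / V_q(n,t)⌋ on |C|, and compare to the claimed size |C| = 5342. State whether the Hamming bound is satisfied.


V_q(n, t) = 8464, q^n = 67108864, Hamming bound = 7928, |C| = 5342 ≤ bound (satisfied).

Step 1: Compute V_q(n, t) = Σ_{j=0}^3 C(n, j) (q−1)^j.
  j = 0: C(13,0)·(3)^0 = 1·1 = 1.
  j = 1: C(13,1)·(3)^1 = 13·3 = 39.
  j = 2: C(13,2)·(3)^2 = 78·9 = 702.
  j = 3: C(13,3)·(3)^3 = 286·27 = 7722.
  V_q(n, t) = 1 + 39 + 702 + 7722 = 8464.
Step 2: q^n = 4^13 = 67108864.
Step 3: Hamming bound ⌊q^n / V_q(n,t)⌋ = ⌊67108864/8464⌋ = 7928.
Step 4: Compare |C| = 5342 to 7928: satisfied.
The claimed |C| lies below the Hamming bound.


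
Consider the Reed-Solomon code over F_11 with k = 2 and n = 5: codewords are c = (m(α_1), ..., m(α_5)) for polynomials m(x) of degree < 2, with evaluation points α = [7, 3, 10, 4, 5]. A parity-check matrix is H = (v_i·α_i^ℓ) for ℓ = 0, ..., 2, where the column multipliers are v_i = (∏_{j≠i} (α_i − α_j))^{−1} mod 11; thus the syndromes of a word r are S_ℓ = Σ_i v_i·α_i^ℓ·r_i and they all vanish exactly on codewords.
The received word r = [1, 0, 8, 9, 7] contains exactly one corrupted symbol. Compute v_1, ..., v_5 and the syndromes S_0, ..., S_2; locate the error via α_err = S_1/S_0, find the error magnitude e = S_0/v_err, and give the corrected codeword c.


S = (4, 6, 9), error at position 1, error magnitude e = 9, c = [3, 0, 8, 9, 7].

Step 1: column multipliers v_i = (∏_{j≠i}(α_i − α_j))^{−1} mod 11.
  i = 1 (α = 7): (7−3)(7−10)(7−4)(7−5) = 4·(−3)·3·2 = −72 ≡ 5, so v_1 = 5^{−1} = 9 (mod 11).
  i = 2 (α = 3): (3−7)(3−10)(3−4)(3−5) = (−4)·(−7)·(−1)·(−2) = 56 ≡ 1, so v_2 = 1^{−1} = 1 (mod 11).
  i = 3 (α = 10): (10−7)(10−3)(10−4)(10−5) = 3·7·6·5 = 630 ≡ 3, so v_3 = 3^{−1} = 4 (mod 11).
  i = 4 (α = 4): (4−7)(4−3)(4−10)(4−5) = (−3)·1·(−6)·(−1) = −18 ≡ 4, so v_4 = 4^{−1} = 3 (mod 11).
  i = 5 (α = 5): (5−7)(5−3)(5−10)(5−4) = (−2)·2·(−5)·1 = 20 ≡ 9, so v_5 = 9^{−1} = 5 (mod 11).
  v = [9, 1, 4, 3, 5].
Step 2: syndromes of r = [1, 0, 8, 9, 7] (all sums mod 11).
  S_0 = Σ v_i r_i = 9·1 + 1·0 + 4·8 + 3·9 + 5·7 = 103 ≡ 4.
  S_1 = Σ v_i α_i r_i = 9·7·1 + 1·3·0 + 4·10·8 + 3·4·9 + 5·5·7 = 666 ≡ 6.
  α_i^2 mod 11 = [5, 9, 1, 5, 3].
  S_2 = Σ v_i α_i^2 r_i = 9·5·1 + 1·9·0 + 4·1·8 + 3·5·9 + 5·3·7 = 317 ≡ 9.
  S = (4, 6, 9) ≠ 0, so r is not a codeword (an error is present).
Step 3: locate the error. For a single error e at position i, S_ℓ = v_i·e·α_i^ℓ, so α_err = S_1/S_0.
  S_0^{−1} = 4^{−1} = 3 (mod 11), so α_err = 6·3 = 18 ≡ 7 = α_1. Error position i = 1.
  Consistency check: S_2/S_1 = 9·2 = 18 ≡ 7 = α_err ✓ (single-error assumption holds).
Step 4: error magnitude e = S_0/v_1 = S_0·∏_{j≠1}(α_1 − α_j) = 4·5 = 20 ≡ 9 (mod 11).
Step 5: correct position 1: c_1 = r_1 − e = 1 − 9 ≡ 3 (mod 11). Hence c = [3, 0, 8, 9, 7].
  Check: interpolating c through the α_i gives m(x) = 6 + 9·x (degree < 2) with m(α_i) = c_i for every i, so c is indeed a codeword.


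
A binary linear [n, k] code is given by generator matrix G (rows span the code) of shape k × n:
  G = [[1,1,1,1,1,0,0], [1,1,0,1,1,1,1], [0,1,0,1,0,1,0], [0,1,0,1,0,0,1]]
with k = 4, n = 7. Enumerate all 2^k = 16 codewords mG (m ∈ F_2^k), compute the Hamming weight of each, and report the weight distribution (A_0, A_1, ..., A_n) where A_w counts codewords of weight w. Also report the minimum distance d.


Weight distribution: A_0 = 1, A_1 = 1, A_2 = 1, A_3 = 5, A_4 = 5, A_5 = 1, A_6 = 1, A_7 = 1. Minimum distance d = 1.

Enumerate all 2^4 = 16 messages m ∈ F_2^4.
For each, compute codeword c = mG in F_2^7, then tally its weight.
  m = 0000 → c = 0000000, weight = 0.
  m = 1000 → c = 1111100, weight = 5.
  m = 0100 → c = 1101111, weight = 6.
  m = 1100 → c = 0010011, weight = 3.
  m = 0010 → c = 0101010, weight = 3.
  m = 1010 → c = 1010110, weight = 4.
  m = 0110 → c = 1000101, weight = 3.
  m = 1110 → c = 0111001, weight = 4.
  m = 0001 → c = 0101001, weight = 3.
  m = 1001 → c = 1010101, weight = 4.
  m = 0101 → c = 1000110, weight = 3.
  m = 1101 → c = 0111010, weight = 4.
  m = 0011 → c = 0000011, weight = 2.
  m = 1011 → c = 1111111, weight = 7.
  m = 0111 → c = 1101100, weight = 4.
  m = 1111 → c = 0010000, weight = 1.
Tally weights:
  weight 0: 1 codewords.
  weight 1: 1 codewords.
  weight 2: 1 codewords.
  weight 3: 5 codewords.
  weight 4: 5 codewords.
  weight 5: 1 codewords.
  weight 6: 1 codewords.
  weight 7: 1 codewords.
Minimum distance d = smallest w > 0 with A_w > 0 = 1.
Sanity: Σ A_w = 16 = 2^4 = 16 ✓.


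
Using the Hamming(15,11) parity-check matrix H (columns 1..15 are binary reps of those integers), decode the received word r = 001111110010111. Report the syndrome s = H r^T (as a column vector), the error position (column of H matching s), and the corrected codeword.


s = (1, 1, 0, 0)^T, error position = 12, corrected codeword c = 001111110011111

Compute s = H r^T mod 2 one row at a time:
  s_1 = 1 + 0 + 0 + 1 + 0 + 1 + 1 + 1 = 5 ≡ 1 (mod 2).
  s_2 = 1 + 1 + 1 + 1 + 0 + 1 + 1 + 1 = 7 ≡ 1 (mod 2).
  s_3 = 0 + 1 + 1 + 1 + 0 + 1 + 1 + 1 = 6 ≡ 0 (mod 2).
  s_4 = 0 + 1 + 1 + 1 + 0 + 1 + 1 + 1 = 6 ≡ 0 (mod 2).
s = (1, 1, 0, 0)^T — this equals column 12 of H (binary 1100), so error is at position 12.
Correct: flip bit 12 of r = 001111110010111 to get c = 001111110011111.


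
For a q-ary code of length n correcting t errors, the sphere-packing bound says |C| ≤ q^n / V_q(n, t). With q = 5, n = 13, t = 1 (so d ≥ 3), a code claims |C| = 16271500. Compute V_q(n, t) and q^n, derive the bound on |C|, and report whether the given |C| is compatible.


V_q(n, t) = 53, q^n = 1220703125, Hamming bound = 23032134, |C| = 16271500 ≤ bound (satisfied).

Step 1: Compute V_q(n, t) = Σ_{j=0}^1 C(n, j) (q−1)^j.
  j = 0: C(13,0)·(4)^0 = 1·1 = 1.
  j = 1: C(13,1)·(4)^1 = 13·4 = 52.
  V_q(n, t) = 1 + 52 = 53.
Step 2: q^n = 5^13 = 1220703125.
Step 3: Hamming bound ⌊q^n / V_q(n,t)⌋ = ⌊1220703125/53⌋ = 23032134.
Step 4: Compare |C| = 16271500 to 23032134: satisfied.
The claimed |C| lies below the Hamming bound.
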